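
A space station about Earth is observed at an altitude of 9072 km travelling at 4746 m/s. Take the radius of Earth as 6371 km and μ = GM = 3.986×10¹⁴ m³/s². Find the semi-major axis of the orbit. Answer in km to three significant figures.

a ≈ 13700 km

r = 6371 + 9072 = 15443 km = 1.544×10⁷ m.
Specific orbital energy ε = v²/2 − μ/r = (4746)²/2 − 3.986×10¹⁴/1.544×10⁷ = -1.455×10⁷ J/kg.
Since ε = −μ/(2a), a = −μ/(2ε) = 1.370×10⁷ m = 13699 km.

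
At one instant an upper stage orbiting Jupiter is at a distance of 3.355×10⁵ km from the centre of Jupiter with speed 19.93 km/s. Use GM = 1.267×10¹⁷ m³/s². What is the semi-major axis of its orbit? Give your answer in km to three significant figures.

a ≈ 3.54×10⁵ km

r = 3.355×10⁸ m.
Specific orbital energy ε = v²/2 − μ/r = (19930)²/2 − 1.267×10¹⁷/3.355×10⁸ = -1.790×10⁸ J/kg.
Since ε = −μ/(2a), a = −μ/(2ε) = 3.538×10⁸ m = 3.5383×10⁵ km.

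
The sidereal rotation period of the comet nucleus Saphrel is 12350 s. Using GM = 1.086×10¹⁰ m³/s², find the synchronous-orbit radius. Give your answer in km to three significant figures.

r_sync ≈ 347 km

A synchronous orbit has period T, so by Kepler's third law a = (μT²/4π²)^(1/3).
μT²/4π² = 1.086×10¹⁰ × (1.235×10⁴)² / 39.48 = 4.196×10¹⁶ m³.
a = 3.475×10⁵ m = 347.48 km.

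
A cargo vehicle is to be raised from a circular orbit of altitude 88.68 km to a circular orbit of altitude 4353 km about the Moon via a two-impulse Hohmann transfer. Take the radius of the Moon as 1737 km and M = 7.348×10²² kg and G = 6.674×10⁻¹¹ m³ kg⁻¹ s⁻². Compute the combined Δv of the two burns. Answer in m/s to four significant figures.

μ = GM = 6.674×10⁻¹¹ × 7.348×10²² = 4.904×10¹² m³/s².
r₁ = 1737 + 88.68 = 1825.7 km = 1.8257×10⁶ m.
r₂ = 1737 + 4353 = 6090.0 km = 6.0900×10⁶ m.
Transfer ellipse a_t = (r₁ + r₂)/2 = 3.958×10⁶ m.
At r₁: circular v_c1 = √(μ/r₁) = 1639 m/s; transfer-perilune v_p = √[μ(2/r₁ − 1/a_t)] = 2033 m/s.
Δv₁ = v_p − v_c1 = 394.1 m/s.
At r₂: circular v_c2 = √(μ/r₂) = 897.4 m/s; transfer-apolune v_a = √[μ(2/r₂ − 1/a_t)] = 609.5 m/s.
Δv₂ = v_c2 − v_a = 287.9 m/s.
Total Δv = Δv₁ + Δv₂ = 682.0 m/s.

Δv_total ≈ 682.0 m/s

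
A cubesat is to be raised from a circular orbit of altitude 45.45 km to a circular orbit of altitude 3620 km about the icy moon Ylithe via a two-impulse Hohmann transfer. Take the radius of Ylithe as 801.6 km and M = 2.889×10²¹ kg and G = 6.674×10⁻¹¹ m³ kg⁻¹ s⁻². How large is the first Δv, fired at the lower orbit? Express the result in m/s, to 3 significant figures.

Δv ≈ 141 m/s

μ = GM = 6.674×10⁻¹¹ × 2.889×10²¹ = 1.928×10¹¹ m³/s².
r₁ = 801.6 + 45.45 = 847.05 km = 8.4705×10⁵ m.
r₂ = 801.6 + 3620 = 4421.6 km = 4.4216×10⁶ m.
Transfer ellipse a_t = (r₁ + r₂)/2 = 2.634×10⁶ m.
At r₁: circular v_c1 = √(μ/r₁) = 477.1 m/s; transfer-periapsis v_p = √[μ(2/r₁ − 1/a_t)] = 618.1 m/s.
Δv₁ = v_p − v_c1 = 141.0 m/s.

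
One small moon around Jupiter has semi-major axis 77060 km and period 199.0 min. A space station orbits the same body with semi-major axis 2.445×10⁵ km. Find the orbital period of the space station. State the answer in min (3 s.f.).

Kepler's third law: T² ∝ a³, so T₂ = T₁ (a₂/a₁)^(3/2).
a₂/a₁ = 3.173, (a₂/a₁)^(3/2) = 5.652.
T₂ = 199.0 × 5.652 = 1125 min.

T₂ ≈ 1120 min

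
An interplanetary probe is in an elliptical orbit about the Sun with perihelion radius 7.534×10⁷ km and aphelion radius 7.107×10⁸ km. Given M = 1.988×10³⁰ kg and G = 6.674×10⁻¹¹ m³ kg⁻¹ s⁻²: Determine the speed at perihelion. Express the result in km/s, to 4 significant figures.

μ = GM = 6.674×10⁻¹¹ × 1.988×10³⁰ = 1.327×10²⁰ m³/s².
Semi-major axis a = (r_p + r_a)/2 = 3.9302×10⁸ km = 3.930×10¹¹ m.
Vis-viva: v² = μ(2/r − 1/a) = 1.327×10²⁰ × (2.655×10⁻¹¹ − 2.544×10⁻¹²) = 3.185×10⁹ m²/s².
v = 56430 m/s = 56.43 km/s.

v ≈ 56.43 km/s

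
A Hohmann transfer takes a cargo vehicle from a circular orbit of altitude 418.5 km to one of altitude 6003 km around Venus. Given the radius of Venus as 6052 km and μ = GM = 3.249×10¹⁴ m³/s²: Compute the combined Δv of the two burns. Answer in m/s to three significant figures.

r₁ = 6052 + 418.5 = 6470.5 km = 6.4705×10⁶ m.
r₂ = 6052 + 6003 = 12055 km = 1.2055×10⁷ m.
Transfer ellipse a_t = (r₁ + r₂)/2 = 9.263×10⁶ m.
At r₁: circular v_c1 = √(μ/r₁) = 7086 m/s; transfer-periapsis v_p = √[μ(2/r₁ − 1/a_t)] = 8084 m/s.
Δv₁ = v_p − v_c1 = 997.8 m/s.
At r₂: circular v_c2 = √(μ/r₂) = 5191 m/s; transfer-apoapsis v_a = √[μ(2/r₂ − 1/a_t)] = 4339 m/s.
Δv₂ = v_c2 − v_a = 852.5 m/s.
Total Δv = Δv₁ + Δv₂ = 1850 m/s.

Δv_total ≈ 1850 m/s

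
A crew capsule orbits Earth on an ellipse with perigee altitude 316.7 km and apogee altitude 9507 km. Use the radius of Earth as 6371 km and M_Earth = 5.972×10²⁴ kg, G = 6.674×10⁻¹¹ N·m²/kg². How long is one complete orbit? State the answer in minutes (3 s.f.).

T ≈ 199 minutes

μ = GM = 6.674×10⁻¹¹ × 5.972×10²⁴ = 3.986×10¹⁴ m³/s².
r_p = 6371 + 316.7 = 6687.7 km = 6.6877×10⁶ m.
r_a = 6371 + 9507 = 15878 km = 1.5878×10⁷ m.
Semi-major axis a = (r_p + r_a)/2 = (6687.7 + 15878)/2 = 11283 km = 1.128×10⁷ m.
By Kepler's third law T = 2π√(a³/μ) = 2π × 1.898×10³ = 1.193×10⁴ s.
= 198.8 minutes.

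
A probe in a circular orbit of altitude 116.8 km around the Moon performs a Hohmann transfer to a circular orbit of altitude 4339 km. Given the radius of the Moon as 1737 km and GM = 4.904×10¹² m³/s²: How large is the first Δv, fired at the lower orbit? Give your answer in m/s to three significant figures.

Δv ≈ 387 m/s

r₁ = 1737 + 116.8 = 1853.8 km = 1.8538×10⁶ m.
r₂ = 1737 + 4339 = 6076.0 km = 6.0760×10⁶ m.
Transfer ellipse a_t = (r₁ + r₂)/2 = 3.965×10⁶ m.
At r₁: circular v_c1 = √(μ/r₁) = 1626 m/s; transfer-perilune v_p = √[μ(2/r₁ − 1/a_t)] = 2013 m/s.
Δv₁ = v_p − v_c1 = 387.0 m/s.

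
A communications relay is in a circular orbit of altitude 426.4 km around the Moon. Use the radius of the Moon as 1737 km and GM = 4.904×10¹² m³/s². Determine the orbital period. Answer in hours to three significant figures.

T ≈ 2.51 hours

r = 1737 + 426.4 = 2163.4 km = 2.1634×10⁶ m.
Kepler's third law: T = 2π√(r³/μ) = 2π√((2.163×10⁶)³ / 4.904×10¹²).
r³/μ = 2.065×10⁶ s², so T = 2π × 1.437×10³ = 9.028×10³ s.
Converting: 9.028×10³ s ÷ 3600 = 2.508 hours.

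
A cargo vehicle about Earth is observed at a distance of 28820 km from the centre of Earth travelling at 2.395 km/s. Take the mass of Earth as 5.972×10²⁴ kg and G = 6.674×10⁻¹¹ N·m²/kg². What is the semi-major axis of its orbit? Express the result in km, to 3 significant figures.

a ≈ 18200 km

μ = GM = 6.674×10⁻¹¹ × 5.972×10²⁴ = 3.986×10¹⁴ m³/s².
r = 2.882×10⁷ m.
Vis-viva rearranged: 1/a = 2/r − v²/μ = 6.940×10⁻⁸ − 1.439×10⁻⁸ = 5.500×10⁻⁸ m⁻¹.
a = 1.818×10⁷ m = 18180 km.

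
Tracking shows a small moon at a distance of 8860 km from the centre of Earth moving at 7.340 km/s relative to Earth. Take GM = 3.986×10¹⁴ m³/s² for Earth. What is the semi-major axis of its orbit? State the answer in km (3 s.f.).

a ≈ 11000 km

r = 8.860×10⁶ m.
Specific orbital energy ε = v²/2 − μ/r = (7340)²/2 − 3.986×10¹⁴/8.860×10⁶ = -1.805×10⁷ J/kg.
Since ε = −μ/(2a), a = −μ/(2ε) = 1.104×10⁷ m = 11041 km.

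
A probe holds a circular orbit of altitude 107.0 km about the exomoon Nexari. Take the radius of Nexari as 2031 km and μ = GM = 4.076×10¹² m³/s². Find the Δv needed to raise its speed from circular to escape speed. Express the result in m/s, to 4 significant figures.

Δv ≈ 571.9 m/s

r = 2031 + 107.0 = 2138.0 km = 2.1380×10⁶ m.
Circular speed v_c = √(μ/r) = 1381 m/s.
Escape speed v_esc = √(2μ/r) = √2 × v_c = 1953 m/s.
Δv = v_esc − v_c = 571.9 m/s.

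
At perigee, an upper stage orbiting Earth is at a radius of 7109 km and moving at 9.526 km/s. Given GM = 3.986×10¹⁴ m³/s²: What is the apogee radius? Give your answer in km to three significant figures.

apogee radius ≈ 30200 km

r_p = 7.109×10⁶ m.
Specific energy ε = v²/2 − μ/r = -1.070×10⁷ J/kg, so a = −μ/(2ε) = 1.863×10⁷ m.
The apsides satisfy r_p + r_a = 2a, so the apogee radius is 2a − r_p = 3.015×10⁷ m = 30152 km.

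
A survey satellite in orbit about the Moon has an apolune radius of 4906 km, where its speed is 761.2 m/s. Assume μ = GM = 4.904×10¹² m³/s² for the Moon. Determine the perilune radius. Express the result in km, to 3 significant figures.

r_a = 4.906×10⁶ m.
Specific energy ε = v²/2 − μ/r = -7.099×10⁵ J/kg, so a = −μ/(2ε) = 3.454×10⁶ m.
The apsides satisfy r_p + r_a = 2a, so the perilune radius is 2a − r_a = 2.002×10⁶ m = 2002.2 km.

perilune radius ≈ 2000 km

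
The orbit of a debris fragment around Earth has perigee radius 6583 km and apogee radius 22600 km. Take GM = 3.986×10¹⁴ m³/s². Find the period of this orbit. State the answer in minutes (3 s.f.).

T ≈ 292 minutes

Semi-major axis a = (r_p + r_a)/2 = (6583.0 + 22600)/2 = 14592 km = 1.459×10⁷ m.
By Kepler's third law T = 2π√(a³/μ) = 2π × 2.792×10³ = 1.754×10⁴ s.
= 292.4 minutes.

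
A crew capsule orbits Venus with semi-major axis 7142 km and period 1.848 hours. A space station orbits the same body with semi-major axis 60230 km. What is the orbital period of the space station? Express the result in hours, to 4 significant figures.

T₂ ≈ 45.26 hours

Kepler's third law: T² ∝ a³, so T₂ = T₁ (a₂/a₁)^(3/2).
a₂/a₁ = 8.433, (a₂/a₁)^(3/2) = 24.49.
T₂ = 1.848 × 24.49 = 45.26 hours.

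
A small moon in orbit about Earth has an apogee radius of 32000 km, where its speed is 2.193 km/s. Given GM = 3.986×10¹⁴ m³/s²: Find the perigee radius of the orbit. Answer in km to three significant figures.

perigee radius ≈ 7660 km

r_a = 3.200×10⁷ m.
Specific energy ε = v²/2 − μ/r = -1.005×10⁷ J/kg, so a = −μ/(2ε) = 1.983×10⁷ m.
The apsides satisfy r_p + r_a = 2a, so the perigee radius is 2a − r_a = 7.655×10⁶ m = 7655.3 km.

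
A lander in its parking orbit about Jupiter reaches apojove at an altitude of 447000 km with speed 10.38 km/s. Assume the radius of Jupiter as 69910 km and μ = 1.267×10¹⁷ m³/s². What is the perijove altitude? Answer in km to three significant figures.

perijove altitude ≈ 75700 km

r_a = 69910 + 447000 = 5.1691×10⁵ km = 5.169×10⁸ m.
Specific energy ε = v²/2 − μ/r = -1.912×10⁸ J/kg, so a = −μ/(2ε) = 3.313×10⁸ m.
The apsides satisfy r_p + r_a = 2a, so the perijove radius is 2a − r_a = 1.456×10⁸ m = 1.4561×10⁵ km.
Perijove altitude = 1.4561×10⁵ − 69910 = 75705 km.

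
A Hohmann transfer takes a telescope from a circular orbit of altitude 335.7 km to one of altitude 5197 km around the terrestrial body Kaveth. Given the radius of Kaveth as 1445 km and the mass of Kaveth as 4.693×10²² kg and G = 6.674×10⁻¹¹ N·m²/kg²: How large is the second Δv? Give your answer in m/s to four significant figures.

Δv ≈ 240.2 m/s

μ = GM = 6.674×10⁻¹¹ × 4.693×10²² = 3.132×10¹² m³/s².
r₁ = 1445 + 335.7 = 1780.7 km = 1.7807×10⁶ m.
r₂ = 1445 + 5197 = 6642.0 km = 6.6420×10⁶ m.
Transfer ellipse a_t = (r₁ + r₂)/2 = 4.211×10⁶ m.
At r₁: circular v_c1 = √(μ/r₁) = 1326 m/s; transfer-periapsis v_p = √[μ(2/r₁ − 1/a_t)] = 1666 m/s.
At r₂: circular v_c2 = √(μ/r₂) = 686.7 m/s; transfer-apoapsis v_a = √[μ(2/r₂ − 1/a_t)] = 446.5 m/s.
Δv₂ = v_c2 − v_a = 240.2 m/s.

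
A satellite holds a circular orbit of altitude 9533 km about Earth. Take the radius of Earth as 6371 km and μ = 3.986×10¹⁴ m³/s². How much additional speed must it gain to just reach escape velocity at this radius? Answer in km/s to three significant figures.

Δv ≈ 2.07 km/s

r = 6371 + 9533 = 15904 km = 1.5904×10⁷ m.
Circular speed v_c = √(μ/r) = 5006 m/s.
Escape speed v_esc = √(2μ/r) = √2 × v_c = 7080 m/s.
Δv = v_esc − v_c = 2074 m/s = 2.074 km/s.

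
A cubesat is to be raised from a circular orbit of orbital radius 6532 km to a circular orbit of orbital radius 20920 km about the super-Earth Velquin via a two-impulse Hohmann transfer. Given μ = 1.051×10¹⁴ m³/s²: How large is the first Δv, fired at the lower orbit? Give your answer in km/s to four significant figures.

Δv ≈ 0.9408 km/s

r₁ = 6532 km = 6.532×10⁶ m.
r₂ = 20920 km = 2.092×10⁷ m.
Transfer ellipse a_t = (r₁ + r₂)/2 = 1.373×10⁷ m.
At r₁: circular v_c1 = √(μ/r₁) = 4011 m/s; transfer-periapsis v_p = √[μ(2/r₁ − 1/a_t)] = 4952 m/s.
Δv₁ = v_p − v_c1 = 940.8 m/s.
= 0.9408 km/s.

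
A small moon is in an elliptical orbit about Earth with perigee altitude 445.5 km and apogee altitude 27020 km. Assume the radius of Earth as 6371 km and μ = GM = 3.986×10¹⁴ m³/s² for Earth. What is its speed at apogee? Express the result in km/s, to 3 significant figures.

r_p = 6371 + 445.5 = 6816.5 km = 6.8165×10⁶ m.
r_a = 6371 + 27020 = 33391 km = 3.3391×10⁷ m.
Semi-major axis a = (r_p + r_a)/2 = 20104 km = 2.010×10⁷ m.
Vis-viva: v² = μ(2/r − 1/a) = 3.986×10¹⁴ × (5.990×10⁻⁸ − 4.974×10⁻⁸) = 4.048×10⁶ m²/s².
v = 2012 m/s = 2.012 km/s.

v ≈ 2.01 km/s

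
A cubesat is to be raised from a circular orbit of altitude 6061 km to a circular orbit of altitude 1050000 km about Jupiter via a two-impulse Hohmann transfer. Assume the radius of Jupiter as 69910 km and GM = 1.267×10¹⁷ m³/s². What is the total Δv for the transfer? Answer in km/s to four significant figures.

r₁ = 69910 + 6061 = 75971 km = 7.5971×10⁷ m.
r₂ = 69910 + 1050000 = 1119900 km = 1.1199×10⁹ m.
Transfer ellipse a_t = (r₁ + r₂)/2 = 5.979×10⁸ m.
At r₁: circular v_c1 = √(μ/r₁) = 40840 m/s; transfer-perijove v_p = √[μ(2/r₁ − 1/a_t)] = 55890 m/s.
Δv₁ = v_p − v_c1 = 15050 m/s.
At r₂: circular v_c2 = √(μ/r₂) = 10640 m/s; transfer-apojove v_a = √[μ(2/r₂ − 1/a_t)] = 3791 m/s.
Δv₂ = v_c2 − v_a = 6845 m/s.
Total Δv = Δv₁ + Δv₂ = 21900 m/s = 21.90 km/s.

Δv_total ≈ 21.90 km/s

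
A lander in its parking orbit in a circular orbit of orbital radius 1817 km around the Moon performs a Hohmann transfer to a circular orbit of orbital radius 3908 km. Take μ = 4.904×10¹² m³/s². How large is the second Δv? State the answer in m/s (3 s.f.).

r₁ = 1817 km = 1.817×10⁶ m.
r₂ = 3908 km = 3.908×10⁶ m.
Transfer ellipse a_t = (r₁ + r₂)/2 = 2.862×10⁶ m.
At r₁: circular v_c1 = √(μ/r₁) = 1643 m/s; transfer-perilune v_p = √[μ(2/r₁ − 1/a_t)] = 1920 m/s.
At r₂: circular v_c2 = √(μ/r₂) = 1120 m/s; transfer-apolune v_a = √[μ(2/r₂ − 1/a_t)] = 892.5 m/s.
Δv₂ = v_c2 − v_a = 227.7 m/s.

Δv ≈ 228 m/s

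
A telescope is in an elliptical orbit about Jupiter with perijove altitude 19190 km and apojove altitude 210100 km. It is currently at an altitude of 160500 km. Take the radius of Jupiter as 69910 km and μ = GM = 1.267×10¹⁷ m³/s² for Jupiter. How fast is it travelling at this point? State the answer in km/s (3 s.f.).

r_p = 69910 + 19190 = 89100 km = 8.9100×10⁷ m.
r_a = 69910 + 210100 = 280010 km = 2.8001×10⁸ m.
r = 69910 + 160500 = 2.3041×10⁵ km = 2.304×10⁸ m.
Semi-major axis a = (r_p + r_a)/2 = 1.8456×10⁵ km = 1.846×10⁸ m.
Vis-viva: v² = μ(2/r − 1/a) = 1.267×10¹⁷ × (8.680×10⁻⁹ − 5.418×10⁻⁹) = 4.133×10⁸ m²/s².
v = 20330 m/s = 20.33 km/s.

v ≈ 20.3 km/s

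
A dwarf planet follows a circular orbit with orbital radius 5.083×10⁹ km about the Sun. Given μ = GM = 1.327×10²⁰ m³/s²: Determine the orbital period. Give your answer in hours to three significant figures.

T ≈ 1740000 hours

r = 5.083×10⁹ km = 5.083×10¹² m.
Kepler's third law: T = 2π√(r³/μ) = 2π√((5.083×10¹²)³ / 1.327×10²⁰).
r³/μ = 9.897×10¹⁷ s², so T = 2π × 9.948×10⁸ = 6.251×10⁹ s.
Converting: 6.251×10⁹ s ÷ 3600 = 1.736×10⁶ hours.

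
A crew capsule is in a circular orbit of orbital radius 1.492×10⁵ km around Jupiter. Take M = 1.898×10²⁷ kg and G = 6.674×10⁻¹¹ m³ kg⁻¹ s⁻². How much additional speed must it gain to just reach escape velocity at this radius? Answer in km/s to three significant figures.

μ = GM = 6.674×10⁻¹¹ × 1.898×10²⁷ = 1.267×10¹⁷ m³/s².
r = 1.492×10⁵ km = 1.492×10⁸ m.
Circular speed v_c = √(μ/r) = 29140 m/s.
Escape speed v_esc = √(2μ/r) = √2 × v_c = 41210 m/s.
Δv = v_esc − v_c = 12070 m/s = 12.07 km/s.

Δv ≈ 12.1 km/s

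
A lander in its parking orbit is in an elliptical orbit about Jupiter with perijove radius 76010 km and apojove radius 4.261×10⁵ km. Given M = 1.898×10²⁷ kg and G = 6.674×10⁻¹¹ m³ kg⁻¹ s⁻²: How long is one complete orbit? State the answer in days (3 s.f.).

μ = GM = 6.674×10⁻¹¹ × 1.898×10²⁷ = 1.267×10¹⁷ m³/s².
Semi-major axis a = (r_p + r_a)/2 = (76010 + 4.2610×10⁵)/2 = 2.5106×10⁵ km = 2.511×10⁸ m.
By Kepler's third law T = 2π√(a³/μ) = 2π × 1.118×10⁴ = 7.023×10⁴ s.
= 0.8128 days.

T ≈ 0.813 days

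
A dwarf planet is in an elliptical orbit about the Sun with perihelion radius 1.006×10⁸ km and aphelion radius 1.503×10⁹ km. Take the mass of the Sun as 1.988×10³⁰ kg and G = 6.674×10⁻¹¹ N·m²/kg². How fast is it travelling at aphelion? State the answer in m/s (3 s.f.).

μ = GM = 6.674×10⁻¹¹ × 1.988×10³⁰ = 1.327×10²⁰ m³/s².
Semi-major axis a = (r_p + r_a)/2 = 8.0180×10⁸ km = 8.018×10¹¹ m.
Vis-viva: v² = μ(2/r − 1/a) = 1.327×10²⁰ × (1.331×10⁻¹² − 1.247×10⁻¹²) = 1.108×10⁷ m²/s².
v = 3328 m/s.

v ≈ 3330 m/s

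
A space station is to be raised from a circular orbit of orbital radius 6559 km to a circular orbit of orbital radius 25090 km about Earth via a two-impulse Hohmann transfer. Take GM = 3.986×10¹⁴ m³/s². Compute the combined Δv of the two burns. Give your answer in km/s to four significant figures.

Δv_total ≈ 3.440 km/s

r₁ = 6559 km = 6.559×10⁶ m.
r₂ = 25090 km = 2.509×10⁷ m.
Transfer ellipse a_t = (r₁ + r₂)/2 = 1.582×10⁷ m.
At r₁: circular v_c1 = √(μ/r₁) = 7796 m/s; transfer-perigee v_p = √[μ(2/r₁ − 1/a_t)] = 9816 m/s.
Δv₁ = v_p − v_c1 = 2020 m/s.
At r₂: circular v_c2 = √(μ/r₂) = 3986 m/s; transfer-apogee v_a = √[μ(2/r₂ − 1/a_t)] = 2566 m/s.
Δv₂ = v_c2 − v_a = 1420 m/s.
Total Δv = Δv₁ + Δv₂ = 3440 m/s = 3.440 km/s.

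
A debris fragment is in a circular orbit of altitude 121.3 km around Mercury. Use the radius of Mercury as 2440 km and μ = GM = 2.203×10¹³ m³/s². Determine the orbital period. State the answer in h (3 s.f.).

T ≈ 1.52 h

r = 2440 + 121.3 = 2561.3 km = 2.5613×10⁶ m.
Kepler's third law: T = 2π√(r³/μ) = 2π√((2.561×10⁶)³ / 2.203×10¹³).
r³/μ = 7.627×10⁵ s², so T = 2π × 8.733×10² = 5.487×10³ s.
Converting: 5.487×10³ s ÷ 3600 = 1.524 h.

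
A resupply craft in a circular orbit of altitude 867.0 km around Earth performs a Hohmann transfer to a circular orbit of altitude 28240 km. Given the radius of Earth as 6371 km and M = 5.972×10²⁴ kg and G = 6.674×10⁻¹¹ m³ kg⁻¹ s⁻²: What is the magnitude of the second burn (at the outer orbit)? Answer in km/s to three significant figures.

Δv ≈ 1.40 km/s

μ = GM = 6.674×10⁻¹¹ × 5.972×10²⁴ = 3.986×10¹⁴ m³/s².
r₁ = 6371 + 867.0 = 7238.0 km = 7.2380×10⁶ m.
r₂ = 6371 + 28240 = 34611 km = 3.4611×10⁷ m.
Transfer ellipse a_t = (r₁ + r₂)/2 = 2.092×10⁷ m.
At r₁: circular v_c1 = √(μ/r₁) = 7421 m/s; transfer-perigee v_p = √[μ(2/r₁ − 1/a_t)] = 9544 m/s.
At r₂: circular v_c2 = √(μ/r₂) = 3393 m/s; transfer-apogee v_a = √[μ(2/r₂ − 1/a_t)] = 1996 m/s.
Δv₂ = v_c2 − v_a = 1398 m/s.
= 1.398 km/s.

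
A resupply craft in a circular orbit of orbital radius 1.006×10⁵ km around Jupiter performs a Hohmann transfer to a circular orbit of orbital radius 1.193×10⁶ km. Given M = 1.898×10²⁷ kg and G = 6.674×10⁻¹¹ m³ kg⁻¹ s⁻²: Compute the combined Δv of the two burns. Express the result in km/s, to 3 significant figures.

μ = GM = 6.674×10⁻¹¹ × 1.898×10²⁷ = 1.267×10¹⁷ m³/s².
r₁ = 1.006×10⁵ km = 1.006×10⁸ m.
r₂ = 1.193×10⁶ km = 1.193×10⁹ m.
Transfer ellipse a_t = (r₁ + r₂)/2 = 6.468×10⁸ m.
At r₁: circular v_c1 = √(μ/r₁) = 35480 m/s; transfer-perijove v_p = √[μ(2/r₁ − 1/a_t)] = 48190 m/s.
Δv₁ = v_p − v_c1 = 12710 m/s.
At r₂: circular v_c2 = √(μ/r₂) = 10300 m/s; transfer-apojove v_a = √[μ(2/r₂ − 1/a_t)] = 4064 m/s.
Δv₂ = v_c2 − v_a = 6241 m/s.
Total Δv = Δv₁ + Δv₂ = 18950 m/s = 18.95 km/s.

Δv_total ≈ 18.9 km/s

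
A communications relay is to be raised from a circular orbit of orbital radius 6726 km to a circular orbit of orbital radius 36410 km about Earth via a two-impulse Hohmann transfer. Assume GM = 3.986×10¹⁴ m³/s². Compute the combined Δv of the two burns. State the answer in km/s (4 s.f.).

r₁ = 6726 km = 6.726×10⁶ m.
r₂ = 36410 km = 3.641×10⁷ m.
Transfer ellipse a_t = (r₁ + r₂)/2 = 2.157×10⁷ m.
At r₁: circular v_c1 = √(μ/r₁) = 7698 m/s; transfer-perigee v_p = √[μ(2/r₁ − 1/a_t)] = 10000 m/s.
Δv₁ = v_p − v_c1 = 2304 m/s.
At r₂: circular v_c2 = √(μ/r₂) = 3309 m/s; transfer-apogee v_a = √[μ(2/r₂ − 1/a_t)] = 1848 m/s.
Δv₂ = v_c2 − v_a = 1461 m/s.
Total Δv = Δv₁ + Δv₂ = 3765 m/s = 3.765 km/s.

Δv_total ≈ 3.765 km/s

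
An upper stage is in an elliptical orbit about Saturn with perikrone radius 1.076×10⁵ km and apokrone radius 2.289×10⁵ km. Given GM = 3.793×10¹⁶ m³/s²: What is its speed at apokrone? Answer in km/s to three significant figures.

v ≈ 10.3 km/s

Semi-major axis a = (r_p + r_a)/2 = 1.6825×10⁵ km = 1.682×10⁸ m.
Vis-viva: v² = μ(2/r − 1/a) = 3.793×10¹⁶ × (8.737×10⁻⁹ − 5.944×10⁻⁹) = 1.060×10⁸ m²/s².
v = 10290 m/s = 10.29 km/s.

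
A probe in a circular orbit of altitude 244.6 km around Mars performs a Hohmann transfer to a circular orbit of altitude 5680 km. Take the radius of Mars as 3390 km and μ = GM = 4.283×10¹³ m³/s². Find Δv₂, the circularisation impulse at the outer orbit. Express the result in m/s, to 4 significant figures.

Δv ≈ 529.3 m/s

r₁ = 3390 + 244.6 = 3634.6 km = 3.6346×10⁶ m.
r₂ = 3390 + 5680 = 9070.0 km = 9.0700×10⁶ m.
Transfer ellipse a_t = (r₁ + r₂)/2 = 6.352×10⁶ m.
At r₁: circular v_c1 = √(μ/r₁) = 3433 m/s; transfer-periapsis v_p = √[μ(2/r₁ − 1/a_t)] = 4102 m/s.
At r₂: circular v_c2 = √(μ/r₂) = 2173 m/s; transfer-apoapsis v_a = √[μ(2/r₂ − 1/a_t)] = 1644 m/s.
Δv₂ = v_c2 − v_a = 529.3 m/s.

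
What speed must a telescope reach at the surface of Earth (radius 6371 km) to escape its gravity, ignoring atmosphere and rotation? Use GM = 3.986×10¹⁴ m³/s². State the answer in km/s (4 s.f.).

v_esc ≈ 11.19 km/s

r = R = 6.371×10⁶ m.
Escape speed v_esc = √(2μ/r) = √(2 × 3.986×10¹⁴ / 6.371×10⁶) = √(1.251×10⁸) = 11190 m/s.
= 11.19 km/s.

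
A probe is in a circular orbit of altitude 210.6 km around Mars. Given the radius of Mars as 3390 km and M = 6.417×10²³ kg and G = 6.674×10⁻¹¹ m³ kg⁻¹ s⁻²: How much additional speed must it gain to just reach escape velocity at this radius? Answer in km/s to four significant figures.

Δv ≈ 1.429 km/s

μ = GM = 6.674×10⁻¹¹ × 6.417×10²³ = 4.283×10¹³ m³/s².
r = 3390 + 210.6 = 3600.6 km = 3.6006×10⁶ m.
Circular speed v_c = √(μ/r) = 3449 m/s.
Escape speed v_esc = √(2μ/r) = √2 × v_c = 4877 m/s.
Δv = v_esc − v_c = 1429 m/s = 1.429 km/s.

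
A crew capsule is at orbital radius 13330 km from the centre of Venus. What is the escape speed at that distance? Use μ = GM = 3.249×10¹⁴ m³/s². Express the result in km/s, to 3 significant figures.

r = 13330 km = 1.333×10⁷ m.
Escape speed v_esc = √(2μ/r) = √(2 × 3.249×10¹⁴ / 1.333×10⁷) = √(4.875×10⁷) = 6982 m/s.
= 6.982 km/s.

v_esc ≈ 6.98 km/s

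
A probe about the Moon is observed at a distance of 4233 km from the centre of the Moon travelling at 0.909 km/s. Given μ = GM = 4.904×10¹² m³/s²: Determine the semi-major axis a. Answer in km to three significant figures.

r = 4.233×10⁶ m.
Specific orbital energy ε = v²/2 − μ/r = (909.0)²/2 − 4.904×10¹²/4.233×10⁶ = -7.454×10⁵ J/kg.
Since ε = −μ/(2a), a = −μ/(2ε) = 3.290×10⁶ m = 3289.6 km.

a ≈ 3290 km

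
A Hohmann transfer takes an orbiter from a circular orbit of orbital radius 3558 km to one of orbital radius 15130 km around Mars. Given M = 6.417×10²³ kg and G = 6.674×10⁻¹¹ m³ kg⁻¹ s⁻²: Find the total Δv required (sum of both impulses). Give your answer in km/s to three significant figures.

μ = GM = 6.674×10⁻¹¹ × 6.417×10²³ = 4.283×10¹³ m³/s².
r₁ = 3558 km = 3.558×10⁶ m.
r₂ = 15130 km = 1.513×10⁷ m.
Transfer ellipse a_t = (r₁ + r₂)/2 = 9.344×10⁶ m.
At r₁: circular v_c1 = √(μ/r₁) = 3469 m/s; transfer-periapsis v_p = √[μ(2/r₁ − 1/a_t)] = 4415 m/s.
Δv₁ = v_p − v_c1 = 945.4 m/s.
At r₂: circular v_c2 = √(μ/r₂) = 1682 m/s; transfer-apoapsis v_a = √[μ(2/r₂ − 1/a_t)] = 1038 m/s.
Δv₂ = v_c2 − v_a = 644.3 m/s.
Total Δv = Δv₁ + Δv₂ = 1590 m/s = 1.590 km/s.

Δv_total ≈ 1.59 km/s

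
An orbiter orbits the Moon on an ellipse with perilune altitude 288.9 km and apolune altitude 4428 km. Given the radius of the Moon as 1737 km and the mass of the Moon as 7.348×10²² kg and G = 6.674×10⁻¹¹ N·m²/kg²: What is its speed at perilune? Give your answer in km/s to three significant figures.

μ = GM = 6.674×10⁻¹¹ × 7.348×10²² = 4.904×10¹² m³/s².
r_p = 1737 + 288.9 = 2025.9 km = 2.0259×10⁶ m.
r_a = 1737 + 4428 = 6165.0 km = 6.1650×10⁶ m.
Semi-major axis a = (r_p + r_a)/2 = 4095.4 km = 4.095×10⁶ m.
Vis-viva: v² = μ(2/r − 1/a) = 4.904×10¹² × (9.872×10⁻⁷ − 2.442×10⁻⁷) = 3.644×10⁶ m²/s².
v = 1909 m/s = 1.909 km/s.

v ≈ 1.91 km/s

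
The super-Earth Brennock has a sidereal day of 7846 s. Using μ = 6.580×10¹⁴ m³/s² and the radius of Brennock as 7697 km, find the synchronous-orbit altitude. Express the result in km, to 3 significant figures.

h_sync ≈ 2390 km

A synchronous orbit has period T, so by Kepler's third law a = (μT²/4π²)^(1/3).
μT²/4π² = 6.580×10¹⁴ × (7.846×10³)² / 39.48 = 1.026×10²¹ m³.
a = 1.009×10⁷ m = 10086 km.
Altitude h = a − R = 10086 − 7697 = 2389.0 km.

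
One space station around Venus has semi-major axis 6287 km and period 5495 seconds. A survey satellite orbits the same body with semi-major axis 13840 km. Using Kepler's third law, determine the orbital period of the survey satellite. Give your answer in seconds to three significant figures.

T₂ ≈ 17900 seconds

Kepler's third law: T² ∝ a³, so T₂ = T₁ (a₂/a₁)^(3/2).
a₂/a₁ = 2.201, (a₂/a₁)^(3/2) = 3.266.
T₂ = 5495 × 3.266 = 17950 seconds.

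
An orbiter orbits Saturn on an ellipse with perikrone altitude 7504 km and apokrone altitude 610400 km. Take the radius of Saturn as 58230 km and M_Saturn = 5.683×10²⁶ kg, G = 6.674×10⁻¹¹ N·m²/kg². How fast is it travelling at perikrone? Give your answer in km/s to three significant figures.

μ = GM = 6.674×10⁻¹¹ × 5.683×10²⁶ = 3.793×10¹⁶ m³/s².
r_p = 58230 + 7504 = 65734 km = 6.5734×10⁷ m.
r_a = 58230 + 610400 = 668630 km = 6.6863×10⁸ m.
Semi-major axis a = (r_p + r_a)/2 = 3.6718×10⁵ km = 3.672×10⁸ m.
Vis-viva: v² = μ(2/r − 1/a) = 3.793×10¹⁶ × (3.043×10⁻⁸ − 2.723×10⁻⁹) = 1.051×10⁹ m²/s².
v = 32410 m/s = 32.41 km/s.

v ≈ 32.4 km/s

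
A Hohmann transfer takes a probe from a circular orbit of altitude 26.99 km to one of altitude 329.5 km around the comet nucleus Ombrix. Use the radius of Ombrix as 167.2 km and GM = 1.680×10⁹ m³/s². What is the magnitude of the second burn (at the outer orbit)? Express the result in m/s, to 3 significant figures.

r₁ = 167.2 + 26.99 = 194.19 km = 1.9419×10⁵ m.
r₂ = 167.2 + 329.5 = 496.70 km = 4.9670×10⁵ m.
Transfer ellipse a_t = (r₁ + r₂)/2 = 3.454×10⁵ m.
At r₁: circular v_c1 = √(μ/r₁) = 93.01 m/s; transfer-periapsis v_p = √[μ(2/r₁ − 1/a_t)] = 111.5 m/s.
At r₂: circular v_c2 = √(μ/r₂) = 58.16 m/s; transfer-apoapsis v_a = √[μ(2/r₂ − 1/a_t)] = 43.60 m/s.
Δv₂ = v_c2 − v_a = 14.55 m/s.

Δv ≈ 14.6 m/s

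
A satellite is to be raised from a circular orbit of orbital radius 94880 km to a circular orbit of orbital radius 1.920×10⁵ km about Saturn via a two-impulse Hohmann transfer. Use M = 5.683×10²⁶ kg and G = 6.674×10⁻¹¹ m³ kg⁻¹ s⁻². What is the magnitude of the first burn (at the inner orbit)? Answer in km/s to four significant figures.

μ = GM = 6.674×10⁻¹¹ × 5.683×10²⁶ = 3.793×10¹⁶ m³/s².
r₁ = 94880 km = 9.488×10⁷ m.
r₂ = 1.920×10⁵ km = 1.920×10⁸ m.
Transfer ellipse a_t = (r₁ + r₂)/2 = 1.434×10⁸ m.
At r₁: circular v_c1 = √(μ/r₁) = 19990 m/s; transfer-perikrone v_p = √[μ(2/r₁ − 1/a_t)] = 23130 m/s.
Δv₁ = v_p − v_c1 = 3138 m/s.
= 3.138 km/s.

Δv ≈ 3.138 km/s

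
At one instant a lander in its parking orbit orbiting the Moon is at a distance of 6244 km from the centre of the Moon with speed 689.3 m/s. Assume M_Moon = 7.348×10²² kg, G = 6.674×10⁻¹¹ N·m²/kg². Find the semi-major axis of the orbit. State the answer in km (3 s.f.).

μ = GM = 6.674×10⁻¹¹ × 7.348×10²² = 4.904×10¹² m³/s².
r = 6.244×10⁶ m.
Vis-viva rearranged: 1/a = 2/r − v²/μ = 3.203×10⁻⁷ − 9.689×10⁻⁸ = 2.234×10⁻⁷ m⁻¹.
a = 4.476×10⁶ m = 4475.8 km.

a ≈ 4480 km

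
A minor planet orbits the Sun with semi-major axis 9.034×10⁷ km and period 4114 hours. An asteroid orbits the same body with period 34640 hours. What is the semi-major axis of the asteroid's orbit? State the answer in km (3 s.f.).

a₂ ≈ 3.74×10⁸ km

Kepler's third law: a³ ∝ T², so a₂ = a₁ (T₂/T₁)^(2/3).
T₂/T₁ = 8.420, (T₂/T₁)^(2/3) = 4.139.
a₂ = 9.034×10⁷ × 4.139 = 3.739×10⁸ km.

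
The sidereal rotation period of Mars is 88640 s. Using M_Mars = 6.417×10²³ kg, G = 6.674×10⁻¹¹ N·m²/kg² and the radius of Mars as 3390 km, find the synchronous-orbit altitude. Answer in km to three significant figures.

μ = GM = 6.674×10⁻¹¹ × 6.417×10²³ = 4.283×10¹³ m³/s².
A synchronous orbit has period T, so by Kepler's third law a = (μT²/4π²)^(1/3).
μT²/4π² = 4.283×10¹³ × (8.864×10⁴)² / 39.48 = 8.524×10²¹ m³.
a = 2.043×10⁷ m = 20427 km.
Altitude h = a − R = 20427 − 3390 = 17037 km.

h_sync ≈ 17000 km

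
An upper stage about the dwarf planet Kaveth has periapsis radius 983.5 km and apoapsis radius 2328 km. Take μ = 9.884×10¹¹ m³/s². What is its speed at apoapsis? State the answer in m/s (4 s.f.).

Semi-major axis a = (r_p + r_a)/2 = 1655.8 km = 1.656×10⁶ m.
Vis-viva: v² = μ(2/r − 1/a) = 9.884×10¹¹ × (8.591×10⁻⁷ − 6.040×10⁻⁷) = 2.522×10⁵ m²/s².
v = 502.2 m/s.

v ≈ 502.2 m/s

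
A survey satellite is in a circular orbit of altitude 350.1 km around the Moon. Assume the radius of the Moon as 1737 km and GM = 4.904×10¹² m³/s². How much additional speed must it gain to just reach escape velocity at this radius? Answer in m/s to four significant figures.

Δv ≈ 634.9 m/s

r = 1737 + 350.1 = 2087.1 km = 2.0871×10⁶ m.
Circular speed v_c = √(μ/r) = 1533 m/s.
Escape speed v_esc = √(2μ/r) = √2 × v_c = 2168 m/s.
Δv = v_esc − v_c = 634.9 m/s.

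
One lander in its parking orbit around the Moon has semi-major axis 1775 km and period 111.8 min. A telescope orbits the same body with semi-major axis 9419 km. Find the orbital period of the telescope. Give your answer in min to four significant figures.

Kepler's third law: T² ∝ a³, so T₂ = T₁ (a₂/a₁)^(3/2).
a₂/a₁ = 5.306, (a₂/a₁)^(3/2) = 12.22.
T₂ = 111.8 × 12.22 = 1367 min.

T₂ ≈ 1367 min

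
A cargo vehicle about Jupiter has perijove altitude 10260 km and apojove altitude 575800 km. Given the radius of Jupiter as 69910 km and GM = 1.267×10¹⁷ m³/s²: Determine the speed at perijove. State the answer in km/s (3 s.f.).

v ≈ 53.0 km/s

r_p = 69910 + 10260 = 80170 km = 8.0170×10⁷ m.
r_a = 69910 + 575800 = 645710 km = 6.4571×10⁸ m.
Semi-major axis a = (r_p + r_a)/2 = 3.6294×10⁵ km = 3.629×10⁸ m.
Vis-viva: v² = μ(2/r − 1/a) = 1.267×10¹⁷ × (2.495×10⁻⁸ − 2.755×10⁻⁹) = 2.812×10⁹ m²/s².
v = 53030 m/s = 53.03 km/s.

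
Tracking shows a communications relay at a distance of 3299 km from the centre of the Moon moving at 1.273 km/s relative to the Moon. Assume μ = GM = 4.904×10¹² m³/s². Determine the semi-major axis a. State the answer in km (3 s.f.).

r = 3.299×10⁶ m.
Vis-viva rearranged: 1/a = 2/r − v²/μ = 6.062×10⁻⁷ − 3.305×10⁻⁷ = 2.758×10⁻⁷ m⁻¹.
a = 3.626×10⁶ m = 3625.9 km.

a ≈ 3630 km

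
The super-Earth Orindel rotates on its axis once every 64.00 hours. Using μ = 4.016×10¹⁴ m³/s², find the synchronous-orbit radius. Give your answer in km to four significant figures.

r_sync ≈ 81430 km

T = 64.00 hours = 2.304×10⁵ s.
A synchronous orbit has period T, so by Kepler's third law a = (μT²/4π²)^(1/3).
μT²/4π² = 4.016×10¹⁴ × (2.304×10⁵)² / 39.48 = 5.400×10²³ m³.
a = 8.143×10⁷ m = 81433 km.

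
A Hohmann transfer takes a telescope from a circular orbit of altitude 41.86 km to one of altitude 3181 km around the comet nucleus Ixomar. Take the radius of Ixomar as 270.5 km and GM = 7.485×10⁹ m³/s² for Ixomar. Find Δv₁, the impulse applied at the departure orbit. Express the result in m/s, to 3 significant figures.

Δv ≈ 54.8 m/s

r₁ = 270.5 + 41.86 = 312.36 km = 3.1236×10⁵ m.
r₂ = 270.5 + 3181 = 3451.5 km = 3.4515×10⁶ m.
Transfer ellipse a_t = (r₁ + r₂)/2 = 1.882×10⁶ m.
At r₁: circular v_c1 = √(μ/r₁) = 154.8 m/s; transfer-periapsis v_p = √[μ(2/r₁ − 1/a_t)] = 209.6 m/s.
Δv₁ = v_p − v_c1 = 54.84 m/s.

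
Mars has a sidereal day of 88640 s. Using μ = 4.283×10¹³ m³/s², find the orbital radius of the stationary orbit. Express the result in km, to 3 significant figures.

r_sync ≈ 20400 km

A synchronous orbit has period T, so by Kepler's third law a = (μT²/4π²)^(1/3).
μT²/4π² = 4.283×10¹³ × (8.864×10⁴)² / 39.48 = 8.524×10²¹ m³.
a = 2.043×10⁷ m = 20428 km.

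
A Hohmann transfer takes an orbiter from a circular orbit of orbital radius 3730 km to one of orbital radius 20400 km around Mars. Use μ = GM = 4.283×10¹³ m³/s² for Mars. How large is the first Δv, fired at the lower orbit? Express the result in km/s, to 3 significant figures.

Δv ≈ 1.02 km/s

r₁ = 3730 km = 3.730×10⁶ m.
r₂ = 20400 km = 2.040×10⁷ m.
Transfer ellipse a_t = (r₁ + r₂)/2 = 1.206×10⁷ m.
At r₁: circular v_c1 = √(μ/r₁) = 3389 m/s; transfer-periapsis v_p = √[μ(2/r₁ − 1/a_t)] = 4406 m/s.
Δv₁ = v_p − v_c1 = 1018 m/s.
= 1.018 km/s.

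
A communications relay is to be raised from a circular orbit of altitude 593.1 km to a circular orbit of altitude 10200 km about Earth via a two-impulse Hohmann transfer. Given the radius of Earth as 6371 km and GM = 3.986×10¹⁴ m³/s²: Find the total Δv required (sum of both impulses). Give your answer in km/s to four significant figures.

Δv_total ≈ 2.544 km/s

r₁ = 6371 + 593.1 = 6964.1 km = 6.9641×10⁶ m.
r₂ = 6371 + 10200 = 16571 km = 1.6571×10⁷ m.
Transfer ellipse a_t = (r₁ + r₂)/2 = 1.177×10⁷ m.
At r₁: circular v_c1 = √(μ/r₁) = 7565 m/s; transfer-perigee v_p = √[μ(2/r₁ − 1/a_t)] = 8978 m/s.
Δv₁ = v_p − v_c1 = 1412 m/s.
At r₂: circular v_c2 = √(μ/r₂) = 4904 m/s; transfer-apogee v_a = √[μ(2/r₂ − 1/a_t)] = 3773 m/s.
Δv₂ = v_c2 − v_a = 1132 m/s.
Total Δv = Δv₁ + Δv₂ = 2544 m/s = 2.544 km/s.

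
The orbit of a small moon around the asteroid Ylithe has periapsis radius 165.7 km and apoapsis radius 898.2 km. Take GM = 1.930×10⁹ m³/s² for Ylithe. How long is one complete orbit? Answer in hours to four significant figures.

Semi-major axis a = (r_p + r_a)/2 = (165.70 + 898.20)/2 = 531.95 km = 5.320×10⁵ m.
By Kepler's third law T = 2π√(a³/μ) = 2π × 8.831×10³ = 5.549×10⁴ s.
= 15.41 hours.

T ≈ 15.41 hours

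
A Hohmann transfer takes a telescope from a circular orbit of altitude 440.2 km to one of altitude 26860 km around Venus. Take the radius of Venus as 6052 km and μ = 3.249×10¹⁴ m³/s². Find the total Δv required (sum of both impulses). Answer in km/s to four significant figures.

r₁ = 6052 + 440.2 = 6492.2 km = 6.4922×10⁶ m.
r₂ = 6052 + 26860 = 32912 km = 3.2912×10⁷ m.
Transfer ellipse a_t = (r₁ + r₂)/2 = 1.970×10⁷ m.
At r₁: circular v_c1 = √(μ/r₁) = 7074 m/s; transfer-periapsis v_p = √[μ(2/r₁ − 1/a_t)] = 9143 m/s.
Δv₁ = v_p − v_c1 = 2069 m/s.
At r₂: circular v_c2 = √(μ/r₂) = 3142 m/s; transfer-apoapsis v_a = √[μ(2/r₂ − 1/a_t)] = 1804 m/s.
Δv₂ = v_c2 − v_a = 1338 m/s.
Total Δv = Δv₁ + Δv₂ = 3407 m/s = 3.407 km/s.

Δv_total ≈ 3.407 km/s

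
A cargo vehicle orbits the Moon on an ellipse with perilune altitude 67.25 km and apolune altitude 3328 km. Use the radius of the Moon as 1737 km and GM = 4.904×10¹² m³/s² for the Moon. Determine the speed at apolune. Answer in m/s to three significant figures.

v ≈ 713 m/s

r_p = 1737 + 67.25 = 1804.2 km = 1.8042×10⁶ m.
r_a = 1737 + 3328 = 5065.0 km = 5.0650×10⁶ m.
Semi-major axis a = (r_p + r_a)/2 = 3434.6 km = 3.435×10⁶ m.
Vis-viva: v² = μ(2/r − 1/a) = 4.904×10¹² × (3.949×10⁻⁷ − 2.912×10⁻⁷) = 5.086×10⁵ m²/s².
v = 713.2 m/s.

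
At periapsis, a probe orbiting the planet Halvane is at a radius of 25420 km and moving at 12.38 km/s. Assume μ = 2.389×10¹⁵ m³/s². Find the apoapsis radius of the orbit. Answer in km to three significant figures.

apoapsis radius ≈ 1.12×10⁵ km

r_p = 2.542×10⁷ m.
Specific energy ε = v²/2 − μ/r = -1.735×10⁷ J/kg, so a = −μ/(2ε) = 6.885×10⁷ m.
The apsides satisfy r_p + r_a = 2a, so the apoapsis radius is 2a − r_p = 1.123×10⁸ m = 1.1228×10⁵ km.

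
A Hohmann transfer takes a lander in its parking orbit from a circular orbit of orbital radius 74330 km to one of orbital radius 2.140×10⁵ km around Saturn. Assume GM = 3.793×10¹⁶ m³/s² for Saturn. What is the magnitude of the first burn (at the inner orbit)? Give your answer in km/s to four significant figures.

r₁ = 74330 km = 7.433×10⁷ m.
r₂ = 2.140×10⁵ km = 2.140×10⁸ m.
Transfer ellipse a_t = (r₁ + r₂)/2 = 1.442×10⁸ m.
At r₁: circular v_c1 = √(μ/r₁) = 22590 m/s; transfer-perikrone v_p = √[μ(2/r₁ − 1/a_t)] = 27520 m/s.
Δv₁ = v_p − v_c1 = 4933 m/s.
= 4.933 km/s.

Δv ≈ 4.933 km/s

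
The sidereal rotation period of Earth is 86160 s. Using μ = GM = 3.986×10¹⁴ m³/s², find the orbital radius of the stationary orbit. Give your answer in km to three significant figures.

r_sync ≈ 42200 km

A synchronous orbit has period T, so by Kepler's third law a = (μT²/4π²)^(1/3).
μT²/4π² = 3.986×10¹⁴ × (8.616×10⁴)² / 39.48 = 7.495×10²² m³.
a = 4.216×10⁷ m = 42163 km.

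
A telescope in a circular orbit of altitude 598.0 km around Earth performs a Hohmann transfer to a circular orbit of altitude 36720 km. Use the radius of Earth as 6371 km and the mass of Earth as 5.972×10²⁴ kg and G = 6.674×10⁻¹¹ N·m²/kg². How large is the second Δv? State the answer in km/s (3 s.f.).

μ = GM = 6.674×10⁻¹¹ × 5.972×10²⁴ = 3.986×10¹⁴ m³/s².
r₁ = 6371 + 598.0 = 6969.0 km = 6.9690×10⁶ m.
r₂ = 6371 + 36720 = 43091 km = 4.3091×10⁷ m.
Transfer ellipse a_t = (r₁ + r₂)/2 = 2.503×10⁷ m.
At r₁: circular v_c1 = √(μ/r₁) = 7563 m/s; transfer-perigee v_p = √[μ(2/r₁ − 1/a_t)] = 9923 m/s.
At r₂: circular v_c2 = √(μ/r₂) = 3041 m/s; transfer-apogee v_a = √[μ(2/r₂ − 1/a_t)] = 1605 m/s.
Δv₂ = v_c2 − v_a = 1437 m/s.
= 1.437 km/s.

Δv ≈ 1.44 km/s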